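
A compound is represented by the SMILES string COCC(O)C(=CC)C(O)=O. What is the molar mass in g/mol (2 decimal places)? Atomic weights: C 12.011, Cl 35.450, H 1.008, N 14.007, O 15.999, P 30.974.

First, the molecular formula is C7H12O4 (counting implicit H from valence).
  C: 7 × 12.011 = 84.077
  H: 12 × 1.008 = 12.096
  O: 4 × 15.999 = 63.996
Sum: 7×12.011 + 12×1.008 + 4×15.999 = 160.169 → 160.17 g/mol.

160.17 g/mol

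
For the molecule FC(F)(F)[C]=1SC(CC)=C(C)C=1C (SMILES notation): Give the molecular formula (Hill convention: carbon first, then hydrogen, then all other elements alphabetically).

Walk through each heavy atom and fill implicit hydrogens from standard valence (C 4, N 3, O 2, S 2, halogen 1):
  atom 1: F (halogen, monovalent) → 0 H
  atom 2: C, bond orders sum to 4 (valence 4) → 0 H
  atom 3: F (halogen, monovalent) → 0 H
  atom 4: F (halogen, monovalent) → 0 H
  atom 5: C with explicit H count 0
  atom 6: S, bond orders sum to 2 (valence 2) → 0 H
  atom 7: C, bond orders sum to 4 (valence 4) → 0 H
  atom 8: C, bond orders sum to 2 (valence 4) → 2 H
  atom 9: C, bond orders sum to 1 (valence 4) → 3 H
  atom 10: C, bond orders sum to 4 (valence 4) → 0 H
  atom 11: C, bond orders sum to 1 (valence 4) → 3 H
  atom 12: C, bond orders sum to 4 (valence 4) → 0 H
  atom 13: C, bond orders sum to 1 (valence 4) → 3 H
Totals → C:9, H:11, F:3, S:1.
In Hill order: C9H11F3S.

C9H11F3S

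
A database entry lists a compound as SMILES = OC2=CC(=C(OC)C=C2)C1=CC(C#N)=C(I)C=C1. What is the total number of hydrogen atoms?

10

Walk through each heavy atom and fill implicit hydrogens from standard valence (C 4, N 3, O 2, S 2, halogen 1):
  atom 1: O, bond orders sum to 1 (valence 2) → 1 H
  atom 2: C, bond orders sum to 4 (valence 4) → 0 H
  atom 3: C, bond orders sum to 3 (valence 4) → 1 H
  atom 4: C, bond orders sum to 4 (valence 4) → 0 H
  atom 5: C, bond orders sum to 4 (valence 4) → 0 H
  atom 6: O, bond orders sum to 2 (valence 2) → 0 H
  atom 7: C, bond orders sum to 1 (valence 4) → 3 H
  atom 8: C, bond orders sum to 3 (valence 4) → 1 H
  atom 9: C, bond orders sum to 3 (valence 4) → 1 H
  atom 10: C, bond orders sum to 4 (valence 4) → 0 H
  atom 11: C, bond orders sum to 3 (valence 4) → 1 H
  atom 12: C, bond orders sum to 4 (valence 4) → 0 H
  atom 13: C, bond orders sum to 4 (valence 4) → 0 H
  atom 14: N, bond orders sum to 3 (valence 3) → 0 H
  atom 15: C, bond orders sum to 4 (valence 4) → 0 H
  atom 16: I (halogen, monovalent) → 0 H
  atom 17: C, bond orders sum to 3 (valence 4) → 1 H
  atom 18: C, bond orders sum to 3 (valence 4) → 1 H
Total hydrogens: 10.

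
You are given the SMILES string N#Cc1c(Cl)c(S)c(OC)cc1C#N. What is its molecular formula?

Walk through each heavy atom and fill implicit hydrogens from standard valence (C 4, N 3, O 2, S 2, halogen 1); for lowercase aromatic atoms, an aromatic c carries 1 H when it has two neighbours and 0 H with three, and aromatic n carries 0 H:
  atom 1: N, bond orders sum to 3 (valence 3) → 0 H
  atom 2: C, bond orders sum to 4 (valence 4) → 0 H
  atom 3: aromatic c, 3 neighbours → 0 H
  atom 4: aromatic c, 3 neighbours → 0 H
  atom 5: Cl (halogen, monovalent) → 0 H
  atom 6: aromatic c, 3 neighbours → 0 H
  atom 7: S, bond orders sum to 1 (valence 2) → 1 H
  atom 8: aromatic c, 3 neighbours → 0 H
  atom 9: O, bond orders sum to 2 (valence 2) → 0 H
  atom 10: C, bond orders sum to 1 (valence 4) → 3 H
  atom 11: aromatic c, 2 neighbours → 1 H
  atom 12: aromatic c, 3 neighbours → 0 H
  atom 13: C, bond orders sum to 4 (valence 4) → 0 H
  atom 14: N, bond orders sum to 3 (valence 3) → 0 H
Totals → C:9, H:5, Cl:1, N:2, O:1, S:1.

C9H5ClN2OS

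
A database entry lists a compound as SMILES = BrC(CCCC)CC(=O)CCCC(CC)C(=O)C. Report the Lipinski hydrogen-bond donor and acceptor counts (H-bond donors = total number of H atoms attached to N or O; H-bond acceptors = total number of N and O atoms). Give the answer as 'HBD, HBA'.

0, 2

Donors: find every N or O and count the H atoms it carries.
  atom 9 (O): bond orders sum to 2 → 0 H
  atom 17 (O): bond orders sum to 2 → 0 H
Lipinski HBD = 0.
Acceptors: N atoms = 0, O atoms = 2 → HBA = 2.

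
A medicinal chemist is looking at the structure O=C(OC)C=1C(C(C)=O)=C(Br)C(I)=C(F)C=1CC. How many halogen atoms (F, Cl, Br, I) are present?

3

Halogen atoms appear at heavy-atom positions 11, 13, 15 (1×Br, 1×F, 1×I).
Other groups present: 1 ester, 1 ketone.
Halogen count: 3.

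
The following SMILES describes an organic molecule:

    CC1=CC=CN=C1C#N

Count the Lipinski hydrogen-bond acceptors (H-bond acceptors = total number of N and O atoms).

N atoms: 2; O atoms: 0.
Lipinski HBA = 2 + 0 = 2.

2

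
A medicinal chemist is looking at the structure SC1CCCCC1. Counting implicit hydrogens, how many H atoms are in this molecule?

Walk through each heavy atom and fill implicit hydrogens from standard valence (C 4, N 3, O 2, S 2, halogen 1):
  atom 1: S, bond orders sum to 1 (valence 2) → 1 H
  atom 2: C, bond orders sum to 3 (valence 4) → 1 H
  atom 3: C, bond orders sum to 2 (valence 4) → 2 H
  atom 4: C, bond orders sum to 2 (valence 4) → 2 H
  atom 5: C, bond orders sum to 2 (valence 4) → 2 H
  atom 6: C, bond orders sum to 2 (valence 4) → 2 H
  atom 7: C, bond orders sum to 2 (valence 4) → 2 H
Total hydrogens: 12.

12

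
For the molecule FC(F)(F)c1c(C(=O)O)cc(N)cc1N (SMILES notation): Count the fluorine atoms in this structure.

Scan the SMILES for F atoms (remember two-letter symbols like Cl and Br are single atoms).
Fluorine count: 3.

3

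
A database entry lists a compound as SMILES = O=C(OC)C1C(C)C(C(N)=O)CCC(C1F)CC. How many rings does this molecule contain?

1

In SMILES, each pair of matching ring-closure digits denotes one ring-closing bond; the number of such bonds equals the number of independent rings.
Ring-closure bonds here: 1.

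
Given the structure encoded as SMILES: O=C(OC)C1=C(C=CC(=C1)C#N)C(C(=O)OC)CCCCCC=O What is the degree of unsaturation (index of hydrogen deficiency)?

9

Molecular formula: C18H21NO5.
DoU = (2C + 2 + N − H − X) / 2, where X is the halogen count and O/S are ignored.
    = (2·18 + 2 + 1 − 21 − 0) / 2 = 18 / 2 = 9.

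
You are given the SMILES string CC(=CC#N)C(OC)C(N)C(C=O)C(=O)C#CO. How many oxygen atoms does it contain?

4

Scan the SMILES for O atoms (remember two-letter symbols like Cl and Br are single atoms).
Oxygen count: 4.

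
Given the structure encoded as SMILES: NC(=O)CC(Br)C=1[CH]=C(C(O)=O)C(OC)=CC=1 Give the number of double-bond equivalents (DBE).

6

Molecular formula: C11H12BrNO4.
DoU = (2C + 2 + N − H − X) / 2, where X is the halogen count and O/S are ignored.
    = (2·11 + 2 + 1 − 12 − 1) / 2 = 12 / 2 = 6.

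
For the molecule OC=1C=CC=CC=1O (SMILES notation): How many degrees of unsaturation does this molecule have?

4

Degree of unsaturation = (number of rings) + (number of π bonds).
Ring closures in the SMILES: 1.
π bonds: 3 double bonds (each 1 DoU) → 3 DoU from unsaturation.
Total DoU = 1 + 3 = 4.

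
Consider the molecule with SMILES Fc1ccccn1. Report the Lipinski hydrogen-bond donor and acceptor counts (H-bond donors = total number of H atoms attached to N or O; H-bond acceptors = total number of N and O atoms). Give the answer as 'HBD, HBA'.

Donors: find every N or O and count the H atoms it carries.
  atom 7 (N): bond orders sum to 3 → 0 H
Lipinski HBD = 0.
Acceptors: N atoms = 1, O atoms = 0 → HBA = 1.

0, 1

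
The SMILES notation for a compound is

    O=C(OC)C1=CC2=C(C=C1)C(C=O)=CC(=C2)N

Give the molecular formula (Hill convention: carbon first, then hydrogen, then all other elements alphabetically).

Walk through each heavy atom and fill implicit hydrogens from standard valence (C 4, N 3, O 2, S 2, halogen 1):
  atom 1: O, bond orders sum to 2 (valence 2) → 0 H
  atom 2: C, bond orders sum to 4 (valence 4) → 0 H
  atom 3: O, bond orders sum to 2 (valence 2) → 0 H
  atom 4: C, bond orders sum to 1 (valence 4) → 3 H
  atom 5: C, bond orders sum to 4 (valence 4) → 0 H
  atom 6: C, bond orders sum to 3 (valence 4) → 1 H
  atom 7: C, bond orders sum to 4 (valence 4) → 0 H
  atom 8: C, bond orders sum to 4 (valence 4) → 0 H
  atom 9: C, bond orders sum to 3 (valence 4) → 1 H
  atom 10: C, bond orders sum to 3 (valence 4) → 1 H
  atom 11: C, bond orders sum to 4 (valence 4) → 0 H
  atom 12: C, bond orders sum to 3 (valence 4) → 1 H
  atom 13: O, bond orders sum to 2 (valence 2) → 0 H
  atom 14: C, bond orders sum to 3 (valence 4) → 1 H
  atom 15: C, bond orders sum to 4 (valence 4) → 0 H
  atom 16: C, bond orders sum to 3 (valence 4) → 1 H
  atom 17: N, bond orders sum to 1 (valence 3) → 2 H
Totals → C:13, H:11, N:1, O:3.

C13H11NO3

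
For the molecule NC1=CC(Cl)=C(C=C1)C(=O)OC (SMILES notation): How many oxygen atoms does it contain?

2

Scan the SMILES for O atoms (remember two-letter symbols like Cl and Br are single atoms).
Oxygen count: 2.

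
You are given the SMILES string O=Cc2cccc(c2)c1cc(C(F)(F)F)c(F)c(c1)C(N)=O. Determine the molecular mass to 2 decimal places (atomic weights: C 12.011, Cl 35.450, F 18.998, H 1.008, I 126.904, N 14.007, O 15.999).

First, the molecular formula is C15H9F4NO2 (counting implicit H from valence).
  C: 15 × 12.011 = 180.165
  F: 4 × 18.998 = 75.992
  H: 9 × 1.008 = 9.072
  N: 1 × 14.007 = 14.007
  O: 2 × 15.999 = 31.998
Sum: 15×12.011 + 4×18.998 + 9×1.008 + 1×14.007 + 2×15.999 = 311.234 → 311.23 g/mol.

311.23 g/mol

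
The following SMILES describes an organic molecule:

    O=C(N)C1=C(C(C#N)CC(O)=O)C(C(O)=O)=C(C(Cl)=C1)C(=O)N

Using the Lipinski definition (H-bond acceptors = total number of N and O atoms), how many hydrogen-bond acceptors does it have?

9

N atoms: 3; O atoms: 6.
Lipinski HBA = 3 + 6 = 9.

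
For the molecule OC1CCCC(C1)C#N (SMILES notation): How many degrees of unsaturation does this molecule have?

3

Molecular formula: C7H11NO.
DoU = (2C + 2 + N − H − X) / 2, where X is the halogen count and O/S are ignored.
    = (2·7 + 2 + 1 − 11 − 0) / 2 = 6 / 2 = 3.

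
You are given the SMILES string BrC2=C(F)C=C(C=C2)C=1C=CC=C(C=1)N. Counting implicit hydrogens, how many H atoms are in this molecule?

9

Walk through each heavy atom and fill implicit hydrogens from standard valence (C 4, N 3, O 2, S 2, halogen 1):
  atom 1: Br (halogen, monovalent) → 0 H
  atom 2: C, bond orders sum to 4 (valence 4) → 0 H
  atom 3: C, bond orders sum to 4 (valence 4) → 0 H
  atom 4: F (halogen, monovalent) → 0 H
  atom 5: C, bond orders sum to 3 (valence 4) → 1 H
  atom 6: C, bond orders sum to 4 (valence 4) → 0 H
  atom 7: C, bond orders sum to 3 (valence 4) → 1 H
  atom 8: C, bond orders sum to 3 (valence 4) → 1 H
  atom 9: C, bond orders sum to 4 (valence 4) → 0 H
  atom 10: C, bond orders sum to 3 (valence 4) → 1 H
  atom 11: C, bond orders sum to 3 (valence 4) → 1 H
  atom 12: C, bond orders sum to 3 (valence 4) → 1 H
  atom 13: C, bond orders sum to 4 (valence 4) → 0 H
  atom 14: C, bond orders sum to 3 (valence 4) → 1 H
  atom 15: N, bond orders sum to 1 (valence 3) → 2 H
Total hydrogens: 9.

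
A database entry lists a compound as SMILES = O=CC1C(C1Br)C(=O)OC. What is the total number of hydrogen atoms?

Walk through each heavy atom and fill implicit hydrogens from standard valence (C 4, N 3, O 2, S 2, halogen 1):
  atom 1: O, bond orders sum to 2 (valence 2) → 0 H
  atom 2: C, bond orders sum to 3 (valence 4) → 1 H
  atom 3: C, bond orders sum to 3 (valence 4) → 1 H
  atom 4: C, bond orders sum to 3 (valence 4) → 1 H
  atom 5: C, bond orders sum to 3 (valence 4) → 1 H
  atom 6: Br (halogen, monovalent) → 0 H
  atom 7: C, bond orders sum to 4 (valence 4) → 0 H
  atom 8: O, bond orders sum to 2 (valence 2) → 0 H
  atom 9: O, bond orders sum to 2 (valence 2) → 0 H
  atom 10: C, bond orders sum to 1 (valence 4) → 3 H
Total hydrogens: 7.

7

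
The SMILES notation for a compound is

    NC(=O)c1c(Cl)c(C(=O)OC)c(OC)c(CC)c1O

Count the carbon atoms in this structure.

Count every carbon token in the SMILES (each C, including those in ring-closure positions and inside branches).
Carbon count: 12.

12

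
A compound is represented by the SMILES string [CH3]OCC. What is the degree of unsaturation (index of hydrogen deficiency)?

Degree of unsaturation = (number of rings) + (number of π bonds).
Ring closures in the SMILES: 0.
π bonds: none → 0 DoU from unsaturation.
Total DoU = 0 + 0 = 0.

0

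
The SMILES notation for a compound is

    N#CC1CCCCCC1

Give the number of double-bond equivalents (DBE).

3

Degree of unsaturation = (number of rings) + (number of π bonds).
Ring closures in the SMILES: 1.
π bonds: 1 triple bond (each 2 DoU) → 2 DoU from unsaturation.
Total DoU = 1 + 2 = 3.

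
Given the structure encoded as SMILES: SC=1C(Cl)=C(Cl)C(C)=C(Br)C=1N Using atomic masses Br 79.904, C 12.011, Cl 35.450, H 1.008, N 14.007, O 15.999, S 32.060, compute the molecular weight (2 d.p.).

First, the molecular formula is C7H6BrCl2NS (counting implicit H from valence).
  Br: 1 × 79.904 = 79.904
  C: 7 × 12.011 = 84.077
  Cl: 2 × 35.450 = 70.900
  H: 6 × 1.008 = 6.048
  N: 1 × 14.007 = 14.007
  S: 1 × 32.060 = 32.060
Sum: 1×79.904 + 7×12.011 + 2×35.450 + 6×1.008 + 1×14.007 + 1×32.060 = 286.996 → 287.00 g/mol.

287.00 g/mol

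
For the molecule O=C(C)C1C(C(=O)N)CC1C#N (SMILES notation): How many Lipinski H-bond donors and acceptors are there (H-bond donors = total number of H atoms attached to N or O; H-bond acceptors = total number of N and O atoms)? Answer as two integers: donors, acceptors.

2, 4

Donors: find every N or O and count the H atoms it carries.
  atom 1 (O): bond orders sum to 2 → 0 H
  atom 7 (O): bond orders sum to 2 → 0 H
  atom 8 (N): bond orders sum to 1 → 2 H
  atom 12 (N): bond orders sum to 3 → 0 H
Lipinski HBD = 2.
Acceptors: N atoms = 2, O atoms = 2 → HBA = 4.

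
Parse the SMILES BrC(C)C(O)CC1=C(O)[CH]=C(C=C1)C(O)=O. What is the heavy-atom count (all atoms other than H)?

16

Every atom symbol written in the SMILES (organic subset) is one heavy atom; implicit H are not written.
Heavy atoms by element → Br:1, C:11, O:4.
Total: 16.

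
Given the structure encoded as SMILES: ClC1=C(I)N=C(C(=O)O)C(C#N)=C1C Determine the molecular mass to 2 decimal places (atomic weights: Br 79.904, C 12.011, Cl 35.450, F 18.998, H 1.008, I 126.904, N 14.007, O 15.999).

322.49 g/mol

First, the molecular formula is C8H4ClIN2O2 (counting implicit H from valence).
  C: 8 × 12.011 = 96.088
  Cl: 1 × 35.450 = 35.450
  H: 4 × 1.008 = 4.032
  I: 1 × 126.904 = 126.904
  N: 2 × 14.007 = 28.014
  O: 2 × 15.999 = 31.998
Sum: 8×12.011 + 1×35.450 + 4×1.008 + 1×126.904 + 2×14.007 + 2×15.999 = 322.486 → 322.49 g/mol.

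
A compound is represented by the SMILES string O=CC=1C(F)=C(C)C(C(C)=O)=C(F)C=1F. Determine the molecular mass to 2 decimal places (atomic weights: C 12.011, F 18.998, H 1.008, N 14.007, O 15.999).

216.16 g/mol

First, the molecular formula is C10H7F3O2 (counting implicit H from valence).
  C: 10 × 12.011 = 120.110
  F: 3 × 18.998 = 56.994
  H: 7 × 1.008 = 7.056
  O: 2 × 15.999 = 31.998
Sum: 10×12.011 + 3×18.998 + 7×1.008 + 2×15.999 = 216.158 → 216.16 g/mol.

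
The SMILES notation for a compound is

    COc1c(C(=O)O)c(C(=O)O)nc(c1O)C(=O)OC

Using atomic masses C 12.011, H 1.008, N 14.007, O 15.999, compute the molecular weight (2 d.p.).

First, the molecular formula is C10H9NO8 (counting implicit H from valence).
  C: 10 × 12.011 = 120.110
  H: 9 × 1.008 = 9.072
  N: 1 × 14.007 = 14.007
  O: 8 × 15.999 = 127.992
Sum: 10×12.011 + 9×1.008 + 1×14.007 + 8×15.999 = 271.181 → 271.18 g/mol.

271.18 g/mol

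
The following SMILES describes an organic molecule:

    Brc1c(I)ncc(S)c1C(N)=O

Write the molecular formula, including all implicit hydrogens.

Walk through each heavy atom and fill implicit hydrogens from standard valence (C 4, N 3, O 2, S 2, halogen 1); for lowercase aromatic atoms, an aromatic c carries 1 H when it has two neighbours and 0 H with three, and aromatic n carries 0 H:
  atom 1: Br (halogen, monovalent) → 0 H
  atom 2: aromatic c, 3 neighbours → 0 H
  atom 3: aromatic c, 3 neighbours → 0 H
  atom 4: I (halogen, monovalent) → 0 H
  atom 5: aromatic n, 2 neighbours → 0 H
  atom 6: aromatic c, 2 neighbours → 1 H
  atom 7: aromatic c, 3 neighbours → 0 H
  atom 8: S, bond orders sum to 1 (valence 2) → 1 H
  atom 9: aromatic c, 3 neighbours → 0 H
  atom 10: C, bond orders sum to 4 (valence 4) → 0 H
  atom 11: N, bond orders sum to 1 (valence 3) → 2 H
  atom 12: O, bond orders sum to 2 (valence 2) → 0 H
Totals → C:6, H:4, Br:1, I:1, N:2, O:1, S:1.

C6H4BrIN2OS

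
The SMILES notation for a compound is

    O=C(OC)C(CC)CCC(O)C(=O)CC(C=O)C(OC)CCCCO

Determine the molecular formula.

C18H32O7

Walk through each heavy atom and fill implicit hydrogens from standard valence (C 4, N 3, O 2, S 2, halogen 1):
  atom 1: O, bond orders sum to 2 (valence 2) → 0 H
  atom 2: C, bond orders sum to 4 (valence 4) → 0 H
  atom 3: O, bond orders sum to 2 (valence 2) → 0 H
  atom 4: C, bond orders sum to 1 (valence 4) → 3 H
  atom 5: C, bond orders sum to 3 (valence 4) → 1 H
  atom 6: C, bond orders sum to 2 (valence 4) → 2 H
  atom 7: C, bond orders sum to 1 (valence 4) → 3 H
  atom 8: C, bond orders sum to 2 (valence 4) → 2 H
  atom 9: C, bond orders sum to 2 (valence 4) → 2 H
  atom 10: C, bond orders sum to 3 (valence 4) → 1 H
  atom 11: O, bond orders sum to 1 (valence 2) → 1 H
  atom 12: C, bond orders sum to 4 (valence 4) → 0 H
  atom 13: O, bond orders sum to 2 (valence 2) → 0 H
  atom 14: C, bond orders sum to 2 (valence 4) → 2 H
  atom 15: C, bond orders sum to 3 (valence 4) → 1 H
  atom 16: C, bond orders sum to 3 (valence 4) → 1 H
  atom 17: O, bond orders sum to 2 (valence 2) → 0 H
  atom 18: C, bond orders sum to 3 (valence 4) → 1 H
  atom 19: O, bond orders sum to 2 (valence 2) → 0 H
  atom 20: C, bond orders sum to 1 (valence 4) → 3 H
  atom 21: C, bond orders sum to 2 (valence 4) → 2 H
  atom 22: C, bond orders sum to 2 (valence 4) → 2 H
  atom 23: C, bond orders sum to 2 (valence 4) → 2 H
  atom 24: C, bond orders sum to 2 (valence 4) → 2 H
  atom 25: O, bond orders sum to 1 (valence 2) → 1 H
Totals → C:18, H:32, O:7.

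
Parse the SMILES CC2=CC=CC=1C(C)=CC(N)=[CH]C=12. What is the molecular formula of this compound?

Walk through each heavy atom and fill implicit hydrogens from standard valence (C 4, N 3, O 2, S 2, halogen 1):
  atom 1: C, bond orders sum to 1 (valence 4) → 3 H
  atom 2: C, bond orders sum to 4 (valence 4) → 0 H
  atom 3: C, bond orders sum to 3 (valence 4) → 1 H
  atom 4: C, bond orders sum to 3 (valence 4) → 1 H
  atom 5: C, bond orders sum to 3 (valence 4) → 1 H
  atom 6: C, bond orders sum to 4 (valence 4) → 0 H
  atom 7: C, bond orders sum to 4 (valence 4) → 0 H
  atom 8: C, bond orders sum to 1 (valence 4) → 3 H
  atom 9: C, bond orders sum to 3 (valence 4) → 1 H
  atom 10: C, bond orders sum to 4 (valence 4) → 0 H
  atom 11: N, bond orders sum to 1 (valence 3) → 2 H
  atom 12: C with explicit H count 1
  atom 13: C, bond orders sum to 4 (valence 4) → 0 H
Totals → C:12, H:13, N:1.

C12H13N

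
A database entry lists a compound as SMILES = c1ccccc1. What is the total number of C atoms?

6

Count every carbon token in the SMILES (each C, including those in ring-closure positions and inside branches).
Carbon count: 6.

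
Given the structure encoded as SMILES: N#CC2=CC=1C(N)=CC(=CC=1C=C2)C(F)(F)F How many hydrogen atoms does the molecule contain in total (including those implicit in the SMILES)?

Walk through each heavy atom and fill implicit hydrogens from standard valence (C 4, N 3, O 2, S 2, halogen 1):
  atom 1: N, bond orders sum to 3 (valence 3) → 0 H
  atom 2: C, bond orders sum to 4 (valence 4) → 0 H
  atom 3: C, bond orders sum to 4 (valence 4) → 0 H
  atom 4: C, bond orders sum to 3 (valence 4) → 1 H
  atom 5: C, bond orders sum to 4 (valence 4) → 0 H
  atom 6: C, bond orders sum to 4 (valence 4) → 0 H
  atom 7: N, bond orders sum to 1 (valence 3) → 2 H
  atom 8: C, bond orders sum to 3 (valence 4) → 1 H
  atom 9: C, bond orders sum to 4 (valence 4) → 0 H
  atom 10: C, bond orders sum to 3 (valence 4) → 1 H
  atom 11: C, bond orders sum to 4 (valence 4) → 0 H
  atom 12: C, bond orders sum to 3 (valence 4) → 1 H
  atom 13: C, bond orders sum to 3 (valence 4) → 1 H
  atom 14: C, bond orders sum to 4 (valence 4) → 0 H
  atom 15: F (halogen, monovalent) → 0 H
  atom 16: F (halogen, monovalent) → 0 H
  atom 17: F (halogen, monovalent) → 0 H
Total hydrogens: 7.

7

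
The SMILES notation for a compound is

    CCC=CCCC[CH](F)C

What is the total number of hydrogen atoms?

17

Walk through each heavy atom and fill implicit hydrogens from standard valence (C 4, N 3, O 2, S 2, halogen 1):
  atom 1: C, bond orders sum to 1 (valence 4) → 3 H
  atom 2: C, bond orders sum to 2 (valence 4) → 2 H
  atom 3: C, bond orders sum to 3 (valence 4) → 1 H
  atom 4: C, bond orders sum to 3 (valence 4) → 1 H
  atom 5: C, bond orders sum to 2 (valence 4) → 2 H
  atom 6: C, bond orders sum to 2 (valence 4) → 2 H
  atom 7: C, bond orders sum to 2 (valence 4) → 2 H
  atom 8: C with explicit H count 1
  atom 9: F (halogen, monovalent) → 0 H
  atom 10: C, bond orders sum to 1 (valence 4) → 3 H
Total hydrogens: 17.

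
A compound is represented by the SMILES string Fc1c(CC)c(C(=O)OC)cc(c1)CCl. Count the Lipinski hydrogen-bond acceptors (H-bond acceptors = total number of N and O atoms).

N atoms: 0; O atoms: 2.
Lipinski HBA = 0 + 2 = 2.

2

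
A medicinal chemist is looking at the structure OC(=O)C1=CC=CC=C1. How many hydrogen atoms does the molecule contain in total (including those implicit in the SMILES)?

Walk through each heavy atom and fill implicit hydrogens from standard valence (C 4, N 3, O 2, S 2, halogen 1):
  atom 1: O, bond orders sum to 1 (valence 2) → 1 H
  atom 2: C, bond orders sum to 4 (valence 4) → 0 H
  atom 3: O, bond orders sum to 2 (valence 2) → 0 H
  atom 4: C, bond orders sum to 4 (valence 4) → 0 H
  atom 5: C, bond orders sum to 3 (valence 4) → 1 H
  atom 6: C, bond orders sum to 3 (valence 4) → 1 H
  atom 7: C, bond orders sum to 3 (valence 4) → 1 H
  atom 8: C, bond orders sum to 3 (valence 4) → 1 H
  atom 9: C, bond orders sum to 3 (valence 4) → 1 H
Total hydrogens: 6.

6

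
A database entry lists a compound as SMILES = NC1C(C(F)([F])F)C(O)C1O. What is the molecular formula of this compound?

Walk through each heavy atom and fill implicit hydrogens from standard valence (C 4, N 3, O 2, S 2, halogen 1):
  atom 1: N, bond orders sum to 1 (valence 3) → 2 H
  atom 2: C, bond orders sum to 3 (valence 4) → 1 H
  atom 3: C, bond orders sum to 3 (valence 4) → 1 H
  atom 4: C, bond orders sum to 4 (valence 4) → 0 H
  atom 5: F (halogen, monovalent) → 0 H
  atom 6: F with explicit H count 0
  atom 7: F (halogen, monovalent) → 0 H
  atom 8: C, bond orders sum to 3 (valence 4) → 1 H
  atom 9: O, bond orders sum to 1 (valence 2) → 1 H
  atom 10: C, bond orders sum to 3 (valence 4) → 1 H
  atom 11: O, bond orders sum to 1 (valence 2) → 1 H
Totals → C:5, H:8, F:3, N:1, O:2.

C5H8F3NO2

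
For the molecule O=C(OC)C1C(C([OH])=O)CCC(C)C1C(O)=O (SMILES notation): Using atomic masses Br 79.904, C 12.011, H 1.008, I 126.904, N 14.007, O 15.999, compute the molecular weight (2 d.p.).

244.24 g/mol

First, the molecular formula is C11H16O6 (counting implicit H from valence).
  C: 11 × 12.011 = 132.121
  H: 16 × 1.008 = 16.128
  O: 6 × 15.999 = 95.994
Sum: 11×12.011 + 16×1.008 + 6×15.999 = 244.243 → 244.24 g/mol.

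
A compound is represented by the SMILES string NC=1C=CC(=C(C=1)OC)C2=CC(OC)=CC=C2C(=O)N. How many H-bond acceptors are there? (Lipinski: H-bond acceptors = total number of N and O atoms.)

5

N atoms: 2; O atoms: 3.
Lipinski HBA = 2 + 3 = 5.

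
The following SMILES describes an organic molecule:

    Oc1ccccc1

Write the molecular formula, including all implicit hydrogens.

Walk through each heavy atom and fill implicit hydrogens from standard valence (C 4, N 3, O 2, S 2, halogen 1); for lowercase aromatic atoms, an aromatic c carries 1 H when it has two neighbours and 0 H with three, and aromatic n carries 0 H:
  atom 1: O, bond orders sum to 1 (valence 2) → 1 H
  atom 2: aromatic c, 3 neighbours → 0 H
  atom 3: aromatic c, 2 neighbours → 1 H
  atom 4: aromatic c, 2 neighbours → 1 H
  atom 5: aromatic c, 2 neighbours → 1 H
  atom 6: aromatic c, 2 neighbours → 1 H
  atom 7: aromatic c, 2 neighbours → 1 H
Totals → C:6, H:6, O:1.
In Hill order: C6H6O.

C6H6O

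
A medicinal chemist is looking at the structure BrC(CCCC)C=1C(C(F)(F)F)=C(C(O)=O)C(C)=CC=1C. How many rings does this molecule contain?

1

In SMILES, each pair of matching ring-closure digits denotes one ring-closing bond; the number of such bonds equals the number of independent rings.
Ring-closure bonds here: 1.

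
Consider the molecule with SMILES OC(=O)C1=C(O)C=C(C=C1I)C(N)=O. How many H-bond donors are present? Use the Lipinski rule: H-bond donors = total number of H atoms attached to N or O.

Donors: find every N or O and count the H atoms it carries.
  atom 1 (O): bond orders sum to 1 → 1 H
  atom 3 (O): bond orders sum to 2 → 0 H
  atom 6 (O): bond orders sum to 1 → 1 H
  atom 13 (N): bond orders sum to 1 → 2 H
  atom 14 (O): bond orders sum to 2 → 0 H
Lipinski HBD = 4.

4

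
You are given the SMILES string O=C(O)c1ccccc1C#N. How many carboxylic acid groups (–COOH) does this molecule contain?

1

The carboxylic acid motif appears at heavy-atom position 2 in the SMILES.
Other groups present: 1 nitrile.
Carboxylic acid count: 1.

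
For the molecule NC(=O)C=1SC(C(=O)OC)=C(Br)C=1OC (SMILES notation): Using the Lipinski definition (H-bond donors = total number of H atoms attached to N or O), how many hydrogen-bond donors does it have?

2

Donors: find every N or O and count the H atoms it carries.
  atom 1 (N): bond orders sum to 1 → 2 H
  atom 3 (O): bond orders sum to 2 → 0 H
  atom 8 (O): bond orders sum to 2 → 0 H
  atom 9 (O): bond orders sum to 2 → 0 H
  atom 14 (O): bond orders sum to 2 → 0 H
Lipinski HBD = 2.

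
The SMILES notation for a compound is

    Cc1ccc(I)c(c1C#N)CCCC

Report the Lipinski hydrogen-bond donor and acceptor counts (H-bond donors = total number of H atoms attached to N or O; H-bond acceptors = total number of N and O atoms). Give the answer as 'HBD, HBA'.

Donors: find every N or O and count the H atoms it carries.
  atom 10 (N): bond orders sum to 3 → 0 H
Lipinski HBD = 0.
Acceptors: N atoms = 1, O atoms = 0 → HBA = 1.

0, 1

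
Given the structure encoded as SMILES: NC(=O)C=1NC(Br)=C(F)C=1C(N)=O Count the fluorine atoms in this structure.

1

Scan the SMILES for F atoms (remember two-letter symbols like Cl and Br are single atoms).
Fluorine count: 1.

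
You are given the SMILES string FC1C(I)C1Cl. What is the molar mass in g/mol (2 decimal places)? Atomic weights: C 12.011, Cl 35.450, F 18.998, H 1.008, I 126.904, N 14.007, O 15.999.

First, the molecular formula is C3H3ClFI (counting implicit H from valence).
  C: 3 × 12.011 = 36.033
  Cl: 1 × 35.450 = 35.450
  F: 1 × 18.998 = 18.998
  H: 3 × 1.008 = 3.024
  I: 1 × 126.904 = 126.904
Sum: 3×12.011 + 1×35.450 + 1×18.998 + 3×1.008 + 1×126.904 = 220.409 → 220.41 g/mol.

220.41 g/mol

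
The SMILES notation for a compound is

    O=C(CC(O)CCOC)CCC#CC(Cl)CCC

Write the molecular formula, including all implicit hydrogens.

C14H23ClO3

Walk through each heavy atom and fill implicit hydrogens from standard valence (C 4, N 3, O 2, S 2, halogen 1):
  atom 1: O, bond orders sum to 2 (valence 2) → 0 H
  atom 2: C, bond orders sum to 4 (valence 4) → 0 H
  atom 3: C, bond orders sum to 2 (valence 4) → 2 H
  atom 4: C, bond orders sum to 3 (valence 4) → 1 H
  atom 5: O, bond orders sum to 1 (valence 2) → 1 H
  atom 6: C, bond orders sum to 2 (valence 4) → 2 H
  atom 7: C, bond orders sum to 2 (valence 4) → 2 H
  atom 8: O, bond orders sum to 2 (valence 2) → 0 H
  atom 9: C, bond orders sum to 1 (valence 4) → 3 H
  atom 10: C, bond orders sum to 2 (valence 4) → 2 H
  atom 11: C, bond orders sum to 2 (valence 4) → 2 H
  atom 12: C, bond orders sum to 4 (valence 4) → 0 H
  atom 13: C, bond orders sum to 4 (valence 4) → 0 H
  atom 14: C, bond orders sum to 3 (valence 4) → 1 H
  atom 15: Cl (halogen, monovalent) → 0 H
  atom 16: C, bond orders sum to 2 (valence 4) → 2 H
  atom 17: C, bond orders sum to 2 (valence 4) → 2 H
  atom 18: C, bond orders sum to 1 (valence 4) → 3 H
Totals → C:14, H:23, Cl:1, O:3.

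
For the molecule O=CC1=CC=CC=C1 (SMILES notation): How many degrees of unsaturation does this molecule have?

5

Degree of unsaturation = (number of rings) + (number of π bonds).
Ring closures in the SMILES: 1.
π bonds: 4 double bonds (each 1 DoU) → 4 DoU from unsaturation.
Total DoU = 1 + 4 = 5.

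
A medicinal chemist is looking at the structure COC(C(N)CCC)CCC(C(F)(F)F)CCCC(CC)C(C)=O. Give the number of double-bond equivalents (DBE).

1

Molecular formula: C18H34F3NO2.
DoU = (2C + 2 + N − H − X) / 2, where X is the halogen count and O/S are ignored.
    = (2·18 + 2 + 1 − 34 − 3) / 2 = 2 / 2 = 1.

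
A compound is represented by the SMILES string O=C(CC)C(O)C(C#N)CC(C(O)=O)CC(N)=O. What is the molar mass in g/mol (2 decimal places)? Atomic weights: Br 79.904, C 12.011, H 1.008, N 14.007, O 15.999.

256.26 g/mol

First, the molecular formula is C11H16N2O5 (counting implicit H from valence).
  C: 11 × 12.011 = 132.121
  H: 16 × 1.008 = 16.128
  N: 2 × 14.007 = 28.014
  O: 5 × 15.999 = 79.995
Sum: 11×12.011 + 16×1.008 + 2×14.007 + 5×15.999 = 256.258 → 256.26 g/mol.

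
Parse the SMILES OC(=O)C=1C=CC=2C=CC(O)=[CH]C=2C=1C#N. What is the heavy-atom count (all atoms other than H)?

Every atom symbol written in the SMILES (organic subset) is one heavy atom; implicit H are not written.
Heavy atoms by element → C:12, N:1, O:3.
Total: 16.

16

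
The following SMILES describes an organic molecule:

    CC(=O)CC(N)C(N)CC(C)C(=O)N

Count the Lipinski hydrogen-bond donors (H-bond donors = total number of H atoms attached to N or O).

Donors: find every N or O and count the H atoms it carries.
  atom 3 (O): bond orders sum to 2 → 0 H
  atom 6 (N): bond orders sum to 1 → 2 H
  atom 8 (N): bond orders sum to 1 → 2 H
  atom 13 (O): bond orders sum to 2 → 0 H
  atom 14 (N): bond orders sum to 1 → 2 H
Lipinski HBD = 6.

6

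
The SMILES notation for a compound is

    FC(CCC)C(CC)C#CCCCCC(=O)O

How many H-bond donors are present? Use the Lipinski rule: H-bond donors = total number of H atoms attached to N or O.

Donors: find every N or O and count the H atoms it carries.
  atom 16 (O): bond orders sum to 2 → 0 H
  atom 17 (O): bond orders sum to 1 → 1 H
Lipinski HBD = 1.

1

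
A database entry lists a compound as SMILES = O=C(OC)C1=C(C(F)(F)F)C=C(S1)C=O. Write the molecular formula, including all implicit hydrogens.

Walk through each heavy atom and fill implicit hydrogens from standard valence (C 4, N 3, O 2, S 2, halogen 1):
  atom 1: O, bond orders sum to 2 (valence 2) → 0 H
  atom 2: C, bond orders sum to 4 (valence 4) → 0 H
  atom 3: O, bond orders sum to 2 (valence 2) → 0 H
  atom 4: C, bond orders sum to 1 (valence 4) → 3 H
  atom 5: C, bond orders sum to 4 (valence 4) → 0 H
  atom 6: C, bond orders sum to 4 (valence 4) → 0 H
  atom 7: C, bond orders sum to 4 (valence 4) → 0 H
  atom 8: F (halogen, monovalent) → 0 H
  atom 9: F (halogen, monovalent) → 0 H
  atom 10: F (halogen, monovalent) → 0 H
  atom 11: C, bond orders sum to 3 (valence 4) → 1 H
  atom 12: C, bond orders sum to 4 (valence 4) → 0 H
  atom 13: S, bond orders sum to 2 (valence 2) → 0 H
  atom 14: C, bond orders sum to 3 (valence 4) → 1 H
  atom 15: O, bond orders sum to 2 (valence 2) → 0 H
Totals → C:8, H:5, F:3, O:3, S:1.

C8H5F3O3S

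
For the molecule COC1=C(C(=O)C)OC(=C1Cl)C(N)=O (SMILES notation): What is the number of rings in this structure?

1

In SMILES, each pair of matching ring-closure digits denotes one ring-closing bond; the number of such bonds equals the number of independent rings.
Ring-closure bonds here: 1.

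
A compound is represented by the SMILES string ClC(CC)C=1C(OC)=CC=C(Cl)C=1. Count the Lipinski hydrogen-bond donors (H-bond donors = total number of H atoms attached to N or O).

0

Donors: find every N or O and count the H atoms it carries.
  atom 7 (O): bond orders sum to 2 → 0 H
Lipinski HBD = 0.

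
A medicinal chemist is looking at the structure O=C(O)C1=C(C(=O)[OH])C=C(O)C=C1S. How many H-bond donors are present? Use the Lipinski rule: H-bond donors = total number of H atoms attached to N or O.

Donors: find every N or O and count the H atoms it carries.
  atom 1 (O): bond orders sum to 2 → 0 H
  atom 3 (O): bond orders sum to 1 → 1 H
  atom 7 (O): bond orders sum to 2 → 0 H
  atom 8 (O): bond orders sum to 1 → 1 H
  atom 11 (O): bond orders sum to 1 → 1 H
Lipinski HBD = 3.

3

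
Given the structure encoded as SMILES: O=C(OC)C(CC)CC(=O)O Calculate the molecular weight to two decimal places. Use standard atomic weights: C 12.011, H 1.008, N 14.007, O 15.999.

First, the molecular formula is C7H12O4 (counting implicit H from valence).
  C: 7 × 12.011 = 84.077
  H: 12 × 1.008 = 12.096
  O: 4 × 15.999 = 63.996
Sum: 7×12.011 + 12×1.008 + 4×15.999 = 160.169 → 160.17 g/mol.

160.17 g/mol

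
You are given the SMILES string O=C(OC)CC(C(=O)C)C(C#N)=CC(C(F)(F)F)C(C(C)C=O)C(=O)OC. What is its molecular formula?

Walk through each heavy atom and fill implicit hydrogens from standard valence (C 4, N 3, O 2, S 2, halogen 1):
  atom 1: O, bond orders sum to 2 (valence 2) → 0 H
  atom 2: C, bond orders sum to 4 (valence 4) → 0 H
  atom 3: O, bond orders sum to 2 (valence 2) → 0 H
  atom 4: C, bond orders sum to 1 (valence 4) → 3 H
  atom 5: C, bond orders sum to 2 (valence 4) → 2 H
  atom 6: C, bond orders sum to 3 (valence 4) → 1 H
  atom 7: C, bond orders sum to 4 (valence 4) → 0 H
  atom 8: O, bond orders sum to 2 (valence 2) → 0 H
  atom 9: C, bond orders sum to 1 (valence 4) → 3 H
  atom 10: C, bond orders sum to 4 (valence 4) → 0 H
  atom 11: C, bond orders sum to 4 (valence 4) → 0 H
  atom 12: N, bond orders sum to 3 (valence 3) → 0 H
  atom 13: C, bond orders sum to 3 (valence 4) → 1 H
  atom 14: C, bond orders sum to 3 (valence 4) → 1 H
  atom 15: C, bond orders sum to 4 (valence 4) → 0 H
  atom 16: F (halogen, monovalent) → 0 H
  atom 17: F (halogen, monovalent) → 0 H
  atom 18: F (halogen, monovalent) → 0 H
  atom 19: C, bond orders sum to 3 (valence 4) → 1 H
  atom 20: C, bond orders sum to 3 (valence 4) → 1 H
  atom 21: C, bond orders sum to 1 (valence 4) → 3 H
  atom 22: C, bond orders sum to 3 (valence 4) → 1 H
  atom 23: O, bond orders sum to 2 (valence 2) → 0 H
  atom 24: C, bond orders sum to 4 (valence 4) → 0 H
  atom 25: O, bond orders sum to 2 (valence 2) → 0 H
  atom 26: O, bond orders sum to 2 (valence 2) → 0 H
  atom 27: C, bond orders sum to 1 (valence 4) → 3 H
Totals → C:17, H:20, F:3, N:1, O:6.
In Hill order: C17H20F3NO6.

C17H20F3NO6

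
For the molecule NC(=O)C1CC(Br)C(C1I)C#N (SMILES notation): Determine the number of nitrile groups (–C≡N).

The nitrile motif appears at heavy-atom position 11 in the SMILES.
Other groups present: 1 amide.
Nitrile count: 1.

1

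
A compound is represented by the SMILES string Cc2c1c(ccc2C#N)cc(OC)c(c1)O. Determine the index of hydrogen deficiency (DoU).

9

Molecular formula: C13H11NO2.
DoU = (2C + 2 + N − H − X) / 2, where X is the halogen count and O/S are ignored.
    = (2·13 + 2 + 1 − 11 − 0) / 2 = 18 / 2 = 9.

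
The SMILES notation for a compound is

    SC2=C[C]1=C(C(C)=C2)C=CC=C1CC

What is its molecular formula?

C13H14S

Walk through each heavy atom and fill implicit hydrogens from standard valence (C 4, N 3, O 2, S 2, halogen 1):
  atom 1: S, bond orders sum to 1 (valence 2) → 1 H
  atom 2: C, bond orders sum to 4 (valence 4) → 0 H
  atom 3: C, bond orders sum to 3 (valence 4) → 1 H
  atom 4: C with explicit H count 0
  atom 5: C, bond orders sum to 4 (valence 4) → 0 H
  atom 6: C, bond orders sum to 4 (valence 4) → 0 H
  atom 7: C, bond orders sum to 1 (valence 4) → 3 H
  atom 8: C, bond orders sum to 3 (valence 4) → 1 H
  atom 9: C, bond orders sum to 3 (valence 4) → 1 H
  atom 10: C, bond orders sum to 3 (valence 4) → 1 H
  atom 11: C, bond orders sum to 3 (valence 4) → 1 H
  atom 12: C, bond orders sum to 4 (valence 4) → 0 H
  atom 13: C, bond orders sum to 2 (valence 4) → 2 H
  atom 14: C, bond orders sum to 1 (valence 4) → 3 H
Totals → C:13, H:14, S:1.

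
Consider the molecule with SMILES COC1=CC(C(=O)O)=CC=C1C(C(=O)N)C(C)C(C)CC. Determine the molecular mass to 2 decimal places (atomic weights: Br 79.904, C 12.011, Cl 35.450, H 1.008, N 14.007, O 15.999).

First, the molecular formula is C16H23NO4 (counting implicit H from valence).
  C: 16 × 12.011 = 192.176
  H: 23 × 1.008 = 23.184
  N: 1 × 14.007 = 14.007
  O: 4 × 15.999 = 63.996
Sum: 16×12.011 + 23×1.008 + 1×14.007 + 4×15.999 = 293.363 → 293.36 g/mol.

293.36 g/mol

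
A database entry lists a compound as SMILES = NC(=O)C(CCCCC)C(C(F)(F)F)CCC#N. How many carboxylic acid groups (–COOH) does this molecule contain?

Scan the SMILES for the carboxylic acid motif — none present.
Groups that are present: 1 amide, 1 nitrile.

0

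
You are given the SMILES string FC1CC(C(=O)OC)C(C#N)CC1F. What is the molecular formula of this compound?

C9H11F2NO2

Walk through each heavy atom and fill implicit hydrogens from standard valence (C 4, N 3, O 2, S 2, halogen 1):
  atom 1: F (halogen, monovalent) → 0 H
  atom 2: C, bond orders sum to 3 (valence 4) → 1 H
  atom 3: C, bond orders sum to 2 (valence 4) → 2 H
  atom 4: C, bond orders sum to 3 (valence 4) → 1 H
  atom 5: C, bond orders sum to 4 (valence 4) → 0 H
  atom 6: O, bond orders sum to 2 (valence 2) → 0 H
  atom 7: O, bond orders sum to 2 (valence 2) → 0 H
  atom 8: C, bond orders sum to 1 (valence 4) → 3 H
  atom 9: C, bond orders sum to 3 (valence 4) → 1 H
  atom 10: C, bond orders sum to 4 (valence 4) → 0 H
  atom 11: N, bond orders sum to 3 (valence 3) → 0 H
  atom 12: C, bond orders sum to 2 (valence 4) → 2 H
  atom 13: C, bond orders sum to 3 (valence 4) → 1 H
  atom 14: F (halogen, monovalent) → 0 H
Totals → C:9, H:11, F:2, N:1, O:2.
In Hill order: C9H11F2NO2.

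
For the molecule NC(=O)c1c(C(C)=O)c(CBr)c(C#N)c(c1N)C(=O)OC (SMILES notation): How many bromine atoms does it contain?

Scan the SMILES for Br atoms (remember two-letter symbols like Cl and Br are single atoms).
Bromine count: 1.

1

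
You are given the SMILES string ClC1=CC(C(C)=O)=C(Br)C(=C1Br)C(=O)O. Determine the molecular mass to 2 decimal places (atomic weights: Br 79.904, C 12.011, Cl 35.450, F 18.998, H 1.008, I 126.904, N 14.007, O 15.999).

356.39 g/mol

First, the molecular formula is C9H5Br2ClO3 (counting implicit H from valence).
  Br: 2 × 79.904 = 159.808
  C: 9 × 12.011 = 108.099
  Cl: 1 × 35.450 = 35.450
  H: 5 × 1.008 = 5.040
  O: 3 × 15.999 = 47.997
Sum: 2×79.904 + 9×12.011 + 1×35.450 + 5×1.008 + 3×15.999 = 356.394 → 356.39 g/mol.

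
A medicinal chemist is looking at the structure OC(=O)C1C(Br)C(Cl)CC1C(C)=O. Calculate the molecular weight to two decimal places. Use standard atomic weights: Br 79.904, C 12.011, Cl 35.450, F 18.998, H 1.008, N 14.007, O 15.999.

269.52 g/mol

First, the molecular formula is C8H10BrClO3 (counting implicit H from valence).
  Br: 1 × 79.904 = 79.904
  C: 8 × 12.011 = 96.088
  Cl: 1 × 35.450 = 35.450
  H: 10 × 1.008 = 10.080
  O: 3 × 15.999 = 47.997
Sum: 1×79.904 + 8×12.011 + 1×35.450 + 10×1.008 + 3×15.999 = 269.519 → 269.52 g/mol.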